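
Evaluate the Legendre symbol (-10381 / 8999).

(-10381 / 8999)
  = (7617 / 8999)    [-10381 ≡ 7617 mod 8999]
  = (8999 / 7617)    [QR: 7617 ≡ 1 mod 4, sign kept]
  = (1382 / 7617)    [8999 ≡ 1382 mod 7617]
  = (691 / 7617)    [7617 ≡ 1 mod 8 ⇒ (2 / 7617) = +1]
  = (7617 / 691)    [QR: 7617 ≡ 1 mod 4, sign kept]
  = (16 / 691)    [7617 ≡ 16 mod 691]
  = (1 / 691)    [691 ≡ 3 mod 8 ⇒ (2 / 691)^4 = +1]
  = 1    [(1 / 691) = 1]

1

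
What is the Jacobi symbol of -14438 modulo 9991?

1

Reduce the numerator: -14438 ≡ 5544 (mod 9991), so (-14438/9991) = (5544/9991).
Factor out 2: 5544 = 2^3·693. Since 9991 ≡ 7 (mod 8), (2/9991) = +1, and (2/9991)^3 = +1. Now have (693/9991).
693 ≡ 1 (mod 4), so quadratic reciprocity gives (693/9991) = (9991/693). Reduce: 9991 ≡ 289 (mod 693). Now have (289/693).
289 ≡ 1 (mod 4), so quadratic reciprocity gives (289/693) = (693/289). Reduce: 693 ≡ 115 (mod 289). Now have (115/289).
289 ≡ 1 (mod 4), so quadratic reciprocity gives (115/289) = (289/115). Reduce: 289 ≡ 59 (mod 115). Now have (59/115).
Both 59 ≡ 3 and 115 ≡ 3 (mod 4), so reciprocity gives (59/115) = -(115/59). Reduce: 115 ≡ 56 (mod 59). Now have -(56/59).
Factor out 2: 56 = 2^3·7. Since 59 ≡ 3 (mod 8), (2/59) = -1, and (2/59)^3 = -1. Now have (7/59).
Both 7 ≡ 3 and 59 ≡ 3 (mod 4), so reciprocity gives (7/59) = -(59/7). Reduce: 59 ≡ 3 (mod 7). Now have -(3/7).
Both 3 ≡ 3 and 7 ≡ 3 (mod 4), so reciprocity gives (3/7) = -(7/3). Reduce: 7 ≡ 1 (mod 3). Now have (1/3).
(1/3) = 1. Collecting the sign factors: 1.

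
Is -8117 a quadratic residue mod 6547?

(-8117/6547)
  = -(8117/6547)    [6547 ≡ 3 mod 4 ⇒ (-1/6547) = -1]
  = -(1570/6547)    [8117 ≡ 1570 mod 6547]
  = (785/6547)    [6547 ≡ 3 mod 8 ⇒ (2/6547) = -1]
  = (6547/785)    [QR: 785 ≡ 1 mod 4, sign kept]
  = (267/785)    [6547 ≡ 267 mod 785]
  = (785/267)    [QR: 785 ≡ 1 mod 4, sign kept]
  = (251/267)    [785 ≡ 251 mod 267]
  = -(267/251)    [QR: both ≡ 3 mod 4, sign flips]
  = -(16/251)    [267 ≡ 16 mod 251]
  = -(1/251)    [251 ≡ 3 mod 8 ⇒ (2/251)^4 = +1]
  = -1    [(1/251) = 1]
The Legendre symbol is -1, so x^2 ≡ -8117 (mod 6547) has no solution.

no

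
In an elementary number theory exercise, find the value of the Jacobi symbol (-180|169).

1

(-180|169)
  = (158|169)    [-180 ≡ 158 mod 169]
  = (79|169)    [169 ≡ 1 mod 8 ⇒ (2|169) = +1]
  = (169|79)    [QR: 169 ≡ 1 mod 4, sign kept]
  = (11|79)    [169 ≡ 11 mod 79]
  = -(79|11)    [QR: both ≡ 3 mod 4, sign flips]
  = -(2|11)    [79 ≡ 2 mod 11]
  = (1|11)    [11 ≡ 3 mod 8 ⇒ (2|11) = -1]
  = 1    [(1|11) = 1]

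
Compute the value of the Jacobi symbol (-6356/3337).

-1

(-6356/3337)
  = (6356/3337)    [3337 ≡ 1 mod 4 ⇒ (-1/3337) = +1]
  = (3019/3337)    [6356 ≡ 3019 mod 3337]
  = (3337/3019)    [QR: 3337 ≡ 1 mod 4, sign kept]
  = (318/3019)    [3337 ≡ 318 mod 3019]
  = -(159/3019)    [3019 ≡ 3 mod 8 ⇒ (2/3019) = -1]
  = (3019/159)    [QR: both ≡ 3 mod 4, sign flips]
  = (157/159)    [3019 ≡ 157 mod 159]
  = (159/157)    [QR: 157 ≡ 1 mod 4, sign kept]
  = (2/157)    [159 ≡ 2 mod 157]
  = -(1/157)    [157 ≡ 5 mod 8 ⇒ (2/157) = -1]
  = -1    [(1/157) = 1]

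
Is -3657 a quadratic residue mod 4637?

no

(-3657|4637)
  = (3657|4637)    [4637 ≡ 1 mod 4 ⇒ (-1|4637) = +1]
  = (4637|3657)    [QR: 3657 ≡ 1 mod 4, sign kept]
  = (980|3657)    [4637 ≡ 980 mod 3657]
  = (245|3657)    [3657 ≡ 1 mod 8 ⇒ (2|3657)^2 = +1]
  = (3657|245)    [QR: 245 ≡ 1 mod 4, sign kept]
  = (227|245)    [3657 ≡ 227 mod 245]
  = (245|227)    [QR: 245 ≡ 1 mod 4, sign kept]
  = (18|227)    [245 ≡ 18 mod 227]
  = -(9|227)    [227 ≡ 3 mod 8 ⇒ (2|227) = -1]
  = -(227|9)    [QR: 9 ≡ 1 mod 4, sign kept]
  = -(2|9)    [227 ≡ 2 mod 9]
  = -(1|9)    [9 ≡ 1 mod 8 ⇒ (2|9) = +1]
  = -1    [(1|9) = 1]
(-3657|4637) = -1, and 4637 is prime, so -3657 is not a quadratic residue mod 4637.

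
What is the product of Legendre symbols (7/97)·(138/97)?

1

By multiplicativity, (7·138/97) = (7/97)·(138/97).
First factor (7/97):
(7/97)
  = (97/7)    [QR: 97 ≡ 1 mod 4, sign kept]
  = (6/7)    [97 ≡ 6 mod 7]
  = (3/7)    [7 ≡ 7 mod 8 ⇒ (2/7) = +1]
  = -(7/3)    [QR: both ≡ 3 mod 4, sign flips]
  = -(1/3)    [7 ≡ 1 mod 3]
  = -1    [(1/3) = 1]
Second factor (138/97):
(138/97)
  = (41/97)    [138 ≡ 41 mod 97]
  = (97/41)    [QR: 41 ≡ 1 mod 4, sign kept]
  = (15/41)    [97 ≡ 15 mod 41]
  = (41/15)    [QR: 41 ≡ 1 mod 4, sign kept]
  = (11/15)    [41 ≡ 11 mod 15]
  = -(15/11)    [QR: both ≡ 3 mod 4, sign flips]
  = -(4/11)    [15 ≡ 4 mod 11]
  = -(1/11)    [11 ≡ 3 mod 8 ⇒ (2/11)^2 = +1]
  = -1    [(1/11) = 1]
Product: (-1)·(-1) = 1.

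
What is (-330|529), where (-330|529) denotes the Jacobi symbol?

Pull out -1: (-330|529) = (-1|529)·(330|529). Since 529 ≡ 1 (mod 4), (-1|529) = +1. Now have (330|529).
Factor out 2: 330 = 2·165. Since 529 ≡ 1 (mod 8), (2|529) = +1. Now have (165|529).
165 ≡ 1 (mod 4), so quadratic reciprocity gives (165|529) = (529|165). Reduce: 529 ≡ 34 (mod 165). Now have (34|165).
Factor out 2: 34 = 2·17. Since 165 ≡ 5 (mod 8), (2|165) = -1. Now have -(17|165).
17 ≡ 1 (mod 4), so quadratic reciprocity gives (17|165) = (165|17). Reduce: 165 ≡ 12 (mod 17). Now have -(12|17).
Factor out 2: 12 = 2^2·3. Since 17 ≡ 1 (mod 8), (2|17) = +1, and (2|17)^2 = +1. Now have -(3|17).
17 ≡ 1 (mod 4), so quadratic reciprocity gives (3|17) = (17|3). Reduce: 17 ≡ 2 (mod 3). Now have -(2|3).
Factor out 2: 2 = 2. Since 3 ≡ 3 (mod 8), (2|3) = -1. Now have (1|3).
(1|3) = 1. Collecting the sign factors: 1.

1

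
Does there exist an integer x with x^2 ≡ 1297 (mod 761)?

yes

Reduce the numerator: 1297 ≡ 536 (mod 761), so (1297|761) = (536|761).
Factor out 2: 536 = 2^3·67. Since 761 ≡ 1 (mod 8), (2|761) = +1, and (2|761)^3 = +1. Now have (67|761).
761 ≡ 1 (mod 4), so quadratic reciprocity gives (67|761) = (761|67). Reduce: 761 ≡ 24 (mod 67). Now have (24|67).
Factor out 2: 24 = 2^3·3. Since 67 ≡ 3 (mod 8), (2|67) = -1, and (2|67)^3 = -1. Now have -(3|67).
Both 3 ≡ 3 and 67 ≡ 3 (mod 4), so reciprocity gives (3|67) = -(67|3). Reduce: 67 ≡ 1 (mod 3). Now have (1|3).
(1|3) = 1. Collecting the sign factors: 1.
The Legendre symbol is 1, so x^2 ≡ 1297 (mod 761) has solution.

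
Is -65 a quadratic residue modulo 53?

(-65|53)
  = (41|53)    [-65 ≡ 41 mod 53]
  = (53|41)    [QR: 41 ≡ 1 mod 4, sign kept]
  = (12|41)    [53 ≡ 12 mod 41]
  = (3|41)    [41 ≡ 1 mod 8 ⇒ (2|41)^2 = +1]
  = (41|3)    [QR: 41 ≡ 1 mod 4, sign kept]
  = (2|3)    [41 ≡ 2 mod 3]
  = -(1|3)    [3 ≡ 3 mod 8 ⇒ (2|3) = -1]
  = -1    [(1|3) = 1]
(-65|53) = -1, and 53 is prime, so -65 is not a quadratic residue mod 53.

no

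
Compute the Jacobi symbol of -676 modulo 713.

Pull out -1: (-676 / 713) = (-1 / 713)·(676 / 713). Since 713 ≡ 1 (mod 4), (-1 / 713) = +1. Now have (676 / 713).
Factor out 2: 676 = 2^2·169. Since 713 ≡ 1 (mod 8), (2 / 713) = +1, and (2 / 713)^2 = +1. Now have (169 / 713).
169 ≡ 1 (mod 4), so quadratic reciprocity gives (169 / 713) = (713 / 169). Reduce: 713 ≡ 37 (mod 169). Now have (37 / 169).
37 ≡ 1 (mod 4), so quadratic reciprocity gives (37 / 169) = (169 / 37). Reduce: 169 ≡ 21 (mod 37). Now have (21 / 37).
21 ≡ 1 (mod 4), so quadratic reciprocity gives (21 / 37) = (37 / 21). Reduce: 37 ≡ 16 (mod 21). Now have (16 / 21).
Factor out 2: 16 = 2^4. Since 21 ≡ 5 (mod 8), (2 / 21) = -1, and (2 / 21)^4 = +1. Now have (1 / 21).
(1 / 21) = 1. Collecting the sign factors: 1.

1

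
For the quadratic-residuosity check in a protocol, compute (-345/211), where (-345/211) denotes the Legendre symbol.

-1

(-345/211)
  = (77/211)    [-345 ≡ 77 mod 211]
  = (211/77)    [QR: 77 ≡ 1 mod 4, sign kept]
  = (57/77)    [211 ≡ 57 mod 77]
  = (77/57)    [QR: 57 ≡ 1 mod 4, sign kept]
  = (20/57)    [77 ≡ 20 mod 57]
  = (5/57)    [57 ≡ 1 mod 8 ⇒ (2/57)^2 = +1]
  = (57/5)    [QR: 5 ≡ 1 mod 4, sign kept]
  = (2/5)    [57 ≡ 2 mod 5]
  = -(1/5)    [5 ≡ 5 mod 8 ⇒ (2/5) = -1]
  = -1    [(1/5) = 1]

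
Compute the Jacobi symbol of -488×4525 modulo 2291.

By multiplicativity, (-488·4525|2291) = (-488|2291)·(4525|2291).
First factor (-488|2291):
(-488|2291)
  = (1803|2291)    [-488 ≡ 1803 mod 2291]
  = -(2291|1803)    [QR: both ≡ 3 mod 4, sign flips]
  = -(488|1803)    [2291 ≡ 488 mod 1803]
  = (61|1803)    [1803 ≡ 3 mod 8 ⇒ (2|1803)^3 = -1]
  = (1803|61)    [QR: 61 ≡ 1 mod 4, sign kept]
  = (34|61)    [1803 ≡ 34 mod 61]
  = -(17|61)    [61 ≡ 5 mod 8 ⇒ (2|61) = -1]
  = -(61|17)    [QR: 17 ≡ 1 mod 4, sign kept]
  = -(10|17)    [61 ≡ 10 mod 17]
  = -(5|17)    [17 ≡ 1 mod 8 ⇒ (2|17) = +1]
  = -(17|5)    [QR: 5 ≡ 1 mod 4, sign kept]
  = -(2|5)    [17 ≡ 2 mod 5]
  = (1|5)    [5 ≡ 5 mod 8 ⇒ (2|5) = -1]
  = 1    [(1|5) = 1]
Second factor (4525|2291):
(4525|2291)
  = (2234|2291)    [4525 ≡ 2234 mod 2291]
  = -(1117|2291)    [2291 ≡ 3 mod 8 ⇒ (2|2291) = -1]
  = -(2291|1117)    [QR: 1117 ≡ 1 mod 4, sign kept]
  = -(57|1117)    [2291 ≡ 57 mod 1117]
  = -(1117|57)    [QR: 57 ≡ 1 mod 4, sign kept]
  = -(34|57)    [1117 ≡ 34 mod 57]
  = -(17|57)    [57 ≡ 1 mod 8 ⇒ (2|57) = +1]
  = -(57|17)    [QR: 17 ≡ 1 mod 4, sign kept]
  = -(6|17)    [57 ≡ 6 mod 17]
  = -(3|17)    [17 ≡ 1 mod 8 ⇒ (2|17) = +1]
  = -(17|3)    [QR: 17 ≡ 1 mod 4, sign kept]
  = -(2|3)    [17 ≡ 2 mod 3]
  = (1|3)    [3 ≡ 3 mod 8 ⇒ (2|3) = -1]
  = 1    [(1|3) = 1]
Product: (1)·(1) = 1.

1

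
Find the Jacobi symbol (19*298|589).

0

By multiplicativity, (19·298|589) = (19|589)·(298|589).
First factor (19|589):
(19|589)
  = (589|19)    [QR: 589 ≡ 1 mod 4, sign kept]
  = (0|19)    [589 ≡ 0 mod 19]
  = 0    [numerator 0, gcd > 1]
Second factor (298|589):
(298|589)
  = -(149|589)    [589 ≡ 5 mod 8 ⇒ (2|589) = -1]
  = -(589|149)    [QR: 149 ≡ 1 mod 4, sign kept]
  = -(142|149)    [589 ≡ 142 mod 149]
  = (71|149)    [149 ≡ 5 mod 8 ⇒ (2|149) = -1]
  = (149|71)    [QR: 149 ≡ 1 mod 4, sign kept]
  = (7|71)    [149 ≡ 7 mod 71]
  = -(71|7)    [QR: both ≡ 3 mod 4, sign flips]
  = -(1|7)    [71 ≡ 1 mod 7]
  = -1    [(1|7) = 1]
Product: (0)·(-1) = 0.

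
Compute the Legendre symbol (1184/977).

-1

Reduce the numerator: 1184 ≡ 207 (mod 977), so (1184/977) = (207/977).
977 ≡ 1 (mod 4), so quadratic reciprocity gives (207/977) = (977/207). Reduce: 977 ≡ 149 (mod 207). Now have (149/207).
149 ≡ 1 (mod 4), so quadratic reciprocity gives (149/207) = (207/149). Reduce: 207 ≡ 58 (mod 149). Now have (58/149).
Factor out 2: 58 = 2·29. Since 149 ≡ 5 (mod 8), (2/149) = -1. Now have -(29/149).
29 ≡ 1 (mod 4), so quadratic reciprocity gives (29/149) = (149/29). Reduce: 149 ≡ 4 (mod 29). Now have -(4/29).
Factor out 2: 4 = 2^2. Since 29 ≡ 5 (mod 8), (2/29) = -1, and (2/29)^2 = +1. Now have -(1/29).
(1/29) = 1. Collecting the sign factors: -1.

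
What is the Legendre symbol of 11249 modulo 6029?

-1

(11249 / 6029)
  = (5220 / 6029)    [11249 ≡ 5220 mod 6029]
  = (1305 / 6029)    [6029 ≡ 5 mod 8 ⇒ (2 / 6029)^2 = +1]
  = (6029 / 1305)    [QR: 1305 ≡ 1 mod 4, sign kept]
  = (809 / 1305)    [6029 ≡ 809 mod 1305]
  = (1305 / 809)    [QR: 809 ≡ 1 mod 4, sign kept]
  = (496 / 809)    [1305 ≡ 496 mod 809]
  = (31 / 809)    [809 ≡ 1 mod 8 ⇒ (2 / 809)^4 = +1]
  = (809 / 31)    [QR: 809 ≡ 1 mod 4, sign kept]
  = (3 / 31)    [809 ≡ 3 mod 31]
  = -(31 / 3)    [QR: both ≡ 3 mod 4, sign flips]
  = -(1 / 3)    [31 ≡ 1 mod 3]
  = -1    [(1 / 3) = 1]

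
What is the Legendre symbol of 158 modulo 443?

(158 / 443)
  = -(79 / 443)    [443 ≡ 3 mod 8 ⇒ (2 / 443) = -1]
  = (443 / 79)    [QR: both ≡ 3 mod 4, sign flips]
  = (48 / 79)    [443 ≡ 48 mod 79]
  = (3 / 79)    [79 ≡ 7 mod 8 ⇒ (2 / 79)^4 = +1]
  = -(79 / 3)    [QR: both ≡ 3 mod 4, sign flips]
  = -(1 / 3)    [79 ≡ 1 mod 3]
  = -1    [(1 / 3) = 1]

-1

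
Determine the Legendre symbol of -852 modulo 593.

(-852/593)
  = (334/593)    [-852 ≡ 334 mod 593]
  = (167/593)    [593 ≡ 1 mod 8 ⇒ (2/593) = +1]
  = (593/167)    [QR: 593 ≡ 1 mod 4, sign kept]
  = (92/167)    [593 ≡ 92 mod 167]
  = (23/167)    [167 ≡ 7 mod 8 ⇒ (2/167)^2 = +1]
  = -(167/23)    [QR: both ≡ 3 mod 4, sign flips]
  = -(6/23)    [167 ≡ 6 mod 23]
  = -(3/23)    [23 ≡ 7 mod 8 ⇒ (2/23) = +1]
  = (23/3)    [QR: both ≡ 3 mod 4, sign flips]
  = (2/3)    [23 ≡ 2 mod 3]
  = -(1/3)    [3 ≡ 3 mod 8 ⇒ (2/3) = -1]
  = -1    [(1/3) = 1]

-1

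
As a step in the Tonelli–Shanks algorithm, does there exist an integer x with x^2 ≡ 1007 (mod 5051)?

Both 1007 ≡ 3 and 5051 ≡ 3 (mod 4), so reciprocity gives (1007/5051) = -(5051/1007). Reduce: 5051 ≡ 16 (mod 1007). Now have -(16/1007).
Factor out 2: 16 = 2^4. Since 1007 ≡ 7 (mod 8), (2/1007) = +1, and (2/1007)^4 = +1. Now have -(1/1007).
(1/1007) = 1. Collecting the sign factors: -1.
The Legendre symbol is -1, so x^2 ≡ 1007 (mod 5051) has no solution.

no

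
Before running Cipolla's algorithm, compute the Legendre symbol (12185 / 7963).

(12185 / 7963)
  = (4222 / 7963)    [12185 ≡ 4222 mod 7963]
  = -(2111 / 7963)    [7963 ≡ 3 mod 8 ⇒ (2 / 7963) = -1]
  = (7963 / 2111)    [QR: both ≡ 3 mod 4, sign flips]
  = (1630 / 2111)    [7963 ≡ 1630 mod 2111]
  = (815 / 2111)    [2111 ≡ 7 mod 8 ⇒ (2 / 2111) = +1]
  = -(2111 / 815)    [QR: both ≡ 3 mod 4, sign flips]
  = -(481 / 815)    [2111 ≡ 481 mod 815]
  = -(815 / 481)    [QR: 481 ≡ 1 mod 4, sign kept]
  = -(334 / 481)    [815 ≡ 334 mod 481]
  = -(167 / 481)    [481 ≡ 1 mod 8 ⇒ (2 / 481) = +1]
  = -(481 / 167)    [QR: 481 ≡ 1 mod 4, sign kept]
  = -(147 / 167)    [481 ≡ 147 mod 167]
  = (167 / 147)    [QR: both ≡ 3 mod 4, sign flips]
  = (20 / 147)    [167 ≡ 20 mod 147]
  = (5 / 147)    [147 ≡ 3 mod 8 ⇒ (2 / 147)^2 = +1]
  = (147 / 5)    [QR: 5 ≡ 1 mod 4, sign kept]
  = (2 / 5)    [147 ≡ 2 mod 5]
  = -(1 / 5)    [5 ≡ 5 mod 8 ⇒ (2 / 5) = -1]
  = -1    [(1 / 5) = 1]

-1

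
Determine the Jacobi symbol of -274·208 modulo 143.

By multiplicativity, (-274·208 / 143) = (-274 / 143)·(208 / 143).
First factor (-274 / 143):
Reduce the numerator: -274 ≡ 12 (mod 143), so (-274 / 143) = (12 / 143).
Factor out 2: 12 = 2^2·3. Since 143 ≡ 7 (mod 8), (2 / 143) = +1, and (2 / 143)^2 = +1. Now have (3 / 143).
Both 3 ≡ 3 and 143 ≡ 3 (mod 4), so reciprocity gives (3 / 143) = -(143 / 3). Reduce: 143 ≡ 2 (mod 3). Now have -(2 / 3).
Factor out 2: 2 = 2. Since 3 ≡ 3 (mod 8), (2 / 3) = -1. Now have (1 / 3).
(1 / 3) = 1. Collecting the sign factors: 1.
Second factor (208 / 143):
Reduce the numerator: 208 ≡ 65 (mod 143), so (208 / 143) = (65 / 143).
65 ≡ 1 (mod 4), so quadratic reciprocity gives (65 / 143) = (143 / 65). Reduce: 143 ≡ 13 (mod 65). Now have (13 / 65).
13 ≡ 1 (mod 4), so quadratic reciprocity gives (13 / 65) = (65 / 13). Reduce: 65 ≡ 0 (mod 13). Now have (0 / 13).
The numerator is now 0 with denominator 13 > 1: the symbol is 0.
Product: (1)·(0) = 0.

0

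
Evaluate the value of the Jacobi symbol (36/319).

(36/319)
  = (9/319)    [319 ≡ 7 mod 8 ⇒ (2/319)^2 = +1]
  = (319/9)    [QR: 9 ≡ 1 mod 4, sign kept]
  = (4/9)    [319 ≡ 4 mod 9]
  = (1/9)    [9 ≡ 1 mod 8 ⇒ (2/9)^2 = +1]
  = 1    [(1/9) = 1]

1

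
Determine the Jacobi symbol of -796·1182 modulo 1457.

By multiplicativity, (-796·1182/1457) = (-796/1457)·(1182/1457).
First factor (-796/1457):
(-796/1457)
  = (796/1457)    [1457 ≡ 1 mod 4 ⇒ (-1/1457) = +1]
  = (199/1457)    [1457 ≡ 1 mod 8 ⇒ (2/1457)^2 = +1]
  = (1457/199)    [QR: 1457 ≡ 1 mod 4, sign kept]
  = (64/199)    [1457 ≡ 64 mod 199]
  = (1/199)    [199 ≡ 7 mod 8 ⇒ (2/199)^6 = +1]
  = 1    [(1/199) = 1]
Second factor (1182/1457):
(1182/1457)
  = (591/1457)    [1457 ≡ 1 mod 8 ⇒ (2/1457) = +1]
  = (1457/591)    [QR: 1457 ≡ 1 mod 4, sign kept]
  = (275/591)    [1457 ≡ 275 mod 591]
  = -(591/275)    [QR: both ≡ 3 mod 4, sign flips]
  = -(41/275)    [591 ≡ 41 mod 275]
  = -(275/41)    [QR: 41 ≡ 1 mod 4, sign kept]
  = -(29/41)    [275 ≡ 29 mod 41]
  = -(41/29)    [QR: 29 ≡ 1 mod 4, sign kept]
  = -(12/29)    [41 ≡ 12 mod 29]
  = -(3/29)    [29 ≡ 5 mod 8 ⇒ (2/29)^2 = +1]
  = -(29/3)    [QR: 29 ≡ 1 mod 4, sign kept]
  = -(2/3)    [29 ≡ 2 mod 3]
  = (1/3)    [3 ≡ 3 mod 8 ⇒ (2/3) = -1]
  = 1    [(1/3) = 1]
Product: (1)·(1) = 1.

1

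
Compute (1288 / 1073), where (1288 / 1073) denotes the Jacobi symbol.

-1

(1288 / 1073)
  = (215 / 1073)    [1288 ≡ 215 mod 1073]
  = (1073 / 215)    [QR: 1073 ≡ 1 mod 4, sign kept]
  = (213 / 215)    [1073 ≡ 213 mod 215]
  = (215 / 213)    [QR: 213 ≡ 1 mod 4, sign kept]
  = (2 / 213)    [215 ≡ 2 mod 213]
  = -(1 / 213)    [213 ≡ 5 mod 8 ⇒ (2 / 213) = -1]
  = -1    [(1 / 213) = 1]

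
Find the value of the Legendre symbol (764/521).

-1

Reduce the numerator: 764 ≡ 243 (mod 521), so (764/521) = (243/521).
521 ≡ 1 (mod 4), so quadratic reciprocity gives (243/521) = (521/243). Reduce: 521 ≡ 35 (mod 243). Now have (35/243).
Both 35 ≡ 3 and 243 ≡ 3 (mod 4), so reciprocity gives (35/243) = -(243/35). Reduce: 243 ≡ 33 (mod 35). Now have -(33/35).
33 ≡ 1 (mod 4), so quadratic reciprocity gives (33/35) = (35/33). Reduce: 35 ≡ 2 (mod 33). Now have -(2/33).
Factor out 2: 2 = 2. Since 33 ≡ 1 (mod 8), (2/33) = +1. Now have -(1/33).
(1/33) = 1. Collecting the sign factors: -1.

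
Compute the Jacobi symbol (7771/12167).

-1

Both 7771 ≡ 3 and 12167 ≡ 3 (mod 4), so reciprocity gives (7771/12167) = -(12167/7771). Reduce: 12167 ≡ 4396 (mod 7771). Now have -(4396/7771).
Factor out 2: 4396 = 2^2·1099. Since 7771 ≡ 3 (mod 8), (2/7771) = -1, and (2/7771)^2 = +1. Now have -(1099/7771).
Both 1099 ≡ 3 and 7771 ≡ 3 (mod 4), so reciprocity gives (1099/7771) = -(7771/1099). Reduce: 7771 ≡ 78 (mod 1099). Now have (78/1099).
Factor out 2: 78 = 2·39. Since 1099 ≡ 3 (mod 8), (2/1099) = -1. Now have -(39/1099).
Both 39 ≡ 3 and 1099 ≡ 3 (mod 4), so reciprocity gives (39/1099) = -(1099/39). Reduce: 1099 ≡ 7 (mod 39). Now have (7/39).
Both 7 ≡ 3 and 39 ≡ 3 (mod 4), so reciprocity gives (7/39) = -(39/7). Reduce: 39 ≡ 4 (mod 7). Now have -(4/7).
Factor out 2: 4 = 2^2. Since 7 ≡ 7 (mod 8), (2/7) = +1, and (2/7)^2 = +1. Now have -(1/7).
(1/7) = 1. Collecting the sign factors: -1.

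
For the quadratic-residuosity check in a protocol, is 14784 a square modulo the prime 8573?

yes

(14784/8573)
  = (6211/8573)    [14784 ≡ 6211 mod 8573]
  = (8573/6211)    [QR: 8573 ≡ 1 mod 4, sign kept]
  = (2362/6211)    [8573 ≡ 2362 mod 6211]
  = -(1181/6211)    [6211 ≡ 3 mod 8 ⇒ (2/6211) = -1]
  = -(6211/1181)    [QR: 1181 ≡ 1 mod 4, sign kept]
  = -(306/1181)    [6211 ≡ 306 mod 1181]
  = (153/1181)    [1181 ≡ 5 mod 8 ⇒ (2/1181) = -1]
  = (1181/153)    [QR: 153 ≡ 1 mod 4, sign kept]
  = (110/153)    [1181 ≡ 110 mod 153]
  = (55/153)    [153 ≡ 1 mod 8 ⇒ (2/153) = +1]
  = (153/55)    [QR: 153 ≡ 1 mod 4, sign kept]
  = (43/55)    [153 ≡ 43 mod 55]
  = -(55/43)    [QR: both ≡ 3 mod 4, sign flips]
  = -(12/43)    [55 ≡ 12 mod 43]
  = -(3/43)    [43 ≡ 3 mod 8 ⇒ (2/43)^2 = +1]
  = (43/3)    [QR: both ≡ 3 mod 4, sign flips]
  = (1/3)    [43 ≡ 1 mod 3]
  = 1    [(1/3) = 1]
The Legendre symbol is 1, so x^2 ≡ 14784 (mod 8573) has solution.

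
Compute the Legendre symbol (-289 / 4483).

(-289 / 4483)
  = (4194 / 4483)    [-289 ≡ 4194 mod 4483]
  = -(2097 / 4483)    [4483 ≡ 3 mod 8 ⇒ (2 / 4483) = -1]
  = -(4483 / 2097)    [QR: 2097 ≡ 1 mod 4, sign kept]
  = -(289 / 2097)    [4483 ≡ 289 mod 2097]
  = -(2097 / 289)    [QR: 289 ≡ 1 mod 4, sign kept]
  = -(74 / 289)    [2097 ≡ 74 mod 289]
  = -(37 / 289)    [289 ≡ 1 mod 8 ⇒ (2 / 289) = +1]
  = -(289 / 37)    [QR: 37 ≡ 1 mod 4, sign kept]
  = -(30 / 37)    [289 ≡ 30 mod 37]
  = (15 / 37)    [37 ≡ 5 mod 8 ⇒ (2 / 37) = -1]
  = (37 / 15)    [QR: 37 ≡ 1 mod 4, sign kept]
  = (7 / 15)    [37 ≡ 7 mod 15]
  = -(15 / 7)    [QR: both ≡ 3 mod 4, sign flips]
  = -(1 / 7)    [15 ≡ 1 mod 7]
  = -1    [(1 / 7) = 1]

-1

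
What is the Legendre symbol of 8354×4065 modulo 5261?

1

By multiplicativity, (8354·4065 / 5261) = (8354 / 5261)·(4065 / 5261).
First factor (8354 / 5261):
(8354 / 5261)
  = (3093 / 5261)    [8354 ≡ 3093 mod 5261]
  = (5261 / 3093)    [QR: 3093 ≡ 1 mod 4, sign kept]
  = (2168 / 3093)    [5261 ≡ 2168 mod 3093]
  = -(271 / 3093)    [3093 ≡ 5 mod 8 ⇒ (2 / 3093)^3 = -1]
  = -(3093 / 271)    [QR: 3093 ≡ 1 mod 4, sign kept]
  = -(112 / 271)    [3093 ≡ 112 mod 271]
  = -(7 / 271)    [271 ≡ 7 mod 8 ⇒ (2 / 271)^4 = +1]
  = (271 / 7)    [QR: both ≡ 3 mod 4, sign flips]
  = (5 / 7)    [271 ≡ 5 mod 7]
  = (7 / 5)    [QR: 5 ≡ 1 mod 4, sign kept]
  = (2 / 5)    [7 ≡ 2 mod 5]
  = -(1 / 5)    [5 ≡ 5 mod 8 ⇒ (2 / 5) = -1]
  = -1    [(1 / 5) = 1]
Second factor (4065 / 5261):
(4065 / 5261)
  = (5261 / 4065)    [QR: 4065 ≡ 1 mod 4, sign kept]
  = (1196 / 4065)    [5261 ≡ 1196 mod 4065]
  = (299 / 4065)    [4065 ≡ 1 mod 8 ⇒ (2 / 4065)^2 = +1]
  = (4065 / 299)    [QR: 4065 ≡ 1 mod 4, sign kept]
  = (178 / 299)    [4065 ≡ 178 mod 299]
  = -(89 / 299)    [299 ≡ 3 mod 8 ⇒ (2 / 299) = -1]
  = -(299 / 89)    [QR: 89 ≡ 1 mod 4, sign kept]
  = -(32 / 89)    [299 ≡ 32 mod 89]
  = -(1 / 89)    [89 ≡ 1 mod 8 ⇒ (2 / 89)^5 = +1]
  = -1    [(1 / 89) = 1]
Product: (-1)·(-1) = 1.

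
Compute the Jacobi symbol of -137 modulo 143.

(-137|143)
  = (6|143)    [-137 ≡ 6 mod 143]
  = (3|143)    [143 ≡ 7 mod 8 ⇒ (2|143) = +1]
  = -(143|3)    [QR: both ≡ 3 mod 4, sign flips]
  = -(2|3)    [143 ≡ 2 mod 3]
  = (1|3)    [3 ≡ 3 mod 8 ⇒ (2|3) = -1]
  = 1    [(1|3) = 1]

1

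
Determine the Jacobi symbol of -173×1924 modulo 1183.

By multiplicativity, (-173·1924 / 1183) = (-173 / 1183)·(1924 / 1183).
First factor (-173 / 1183):
(-173 / 1183)
  = (1010 / 1183)    [-173 ≡ 1010 mod 1183]
  = (505 / 1183)    [1183 ≡ 7 mod 8 ⇒ (2 / 1183) = +1]
  = (1183 / 505)    [QR: 505 ≡ 1 mod 4, sign kept]
  = (173 / 505)    [1183 ≡ 173 mod 505]
  = (505 / 173)    [QR: 173 ≡ 1 mod 4, sign kept]
  = (159 / 173)    [505 ≡ 159 mod 173]
  = (173 / 159)    [QR: 173 ≡ 1 mod 4, sign kept]
  = (14 / 159)    [173 ≡ 14 mod 159]
  = (7 / 159)    [159 ≡ 7 mod 8 ⇒ (2 / 159) = +1]
  = -(159 / 7)    [QR: both ≡ 3 mod 4, sign flips]
  = -(5 / 7)    [159 ≡ 5 mod 7]
  = -(7 / 5)    [QR: 5 ≡ 1 mod 4, sign kept]
  = -(2 / 5)    [7 ≡ 2 mod 5]
  = (1 / 5)    [5 ≡ 5 mod 8 ⇒ (2 / 5) = -1]
  = 1    [(1 / 5) = 1]
Second factor (1924 / 1183):
(1924 / 1183)
  = (741 / 1183)    [1924 ≡ 741 mod 1183]
  = (1183 / 741)    [QR: 741 ≡ 1 mod 4, sign kept]
  = (442 / 741)    [1183 ≡ 442 mod 741]
  = -(221 / 741)    [741 ≡ 5 mod 8 ⇒ (2 / 741) = -1]
  = -(741 / 221)    [QR: 221 ≡ 1 mod 4, sign kept]
  = -(78 / 221)    [741 ≡ 78 mod 221]
  = (39 / 221)    [221 ≡ 5 mod 8 ⇒ (2 / 221) = -1]
  = (221 / 39)    [QR: 221 ≡ 1 mod 4, sign kept]
  = (26 / 39)    [221 ≡ 26 mod 39]
  = (13 / 39)    [39 ≡ 7 mod 8 ⇒ (2 / 39) = +1]
  = (39 / 13)    [QR: 13 ≡ 1 mod 4, sign kept]
  = (0 / 13)    [39 ≡ 0 mod 13]
  = 0    [numerator 0, gcd > 1]
Product: (1)·(0) = 0.

0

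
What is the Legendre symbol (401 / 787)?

-1

(401 / 787)
  = (787 / 401)    [QR: 401 ≡ 1 mod 4, sign kept]
  = (386 / 401)    [787 ≡ 386 mod 401]
  = (193 / 401)    [401 ≡ 1 mod 8 ⇒ (2 / 401) = +1]
  = (401 / 193)    [QR: 193 ≡ 1 mod 4, sign kept]
  = (15 / 193)    [401 ≡ 15 mod 193]
  = (193 / 15)    [QR: 193 ≡ 1 mod 4, sign kept]
  = (13 / 15)    [193 ≡ 13 mod 15]
  = (15 / 13)    [QR: 13 ≡ 1 mod 4, sign kept]
  = (2 / 13)    [15 ≡ 2 mod 13]
  = -(1 / 13)    [13 ≡ 5 mod 8 ⇒ (2 / 13) = -1]
  = -1    [(1 / 13) = 1]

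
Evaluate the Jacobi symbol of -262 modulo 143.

(-262/143)
  = (24/143)    [-262 ≡ 24 mod 143]
  = (3/143)    [143 ≡ 7 mod 8 ⇒ (2/143)^3 = +1]
  = -(143/3)    [QR: both ≡ 3 mod 4, sign flips]
  = -(2/3)    [143 ≡ 2 mod 3]
  = (1/3)    [3 ≡ 3 mod 8 ⇒ (2/3) = -1]
  = 1    [(1/3) = 1]

1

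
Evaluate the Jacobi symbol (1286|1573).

Factor out 2: 1286 = 2·643. Since 1573 ≡ 5 (mod 8), (2|1573) = -1. Now have -(643|1573).
1573 ≡ 1 (mod 4), so quadratic reciprocity gives (643|1573) = (1573|643). Reduce: 1573 ≡ 287 (mod 643). Now have -(287|643).
Both 287 ≡ 3 and 643 ≡ 3 (mod 4), so reciprocity gives (287|643) = -(643|287). Reduce: 643 ≡ 69 (mod 287). Now have (69|287).
69 ≡ 1 (mod 4), so quadratic reciprocity gives (69|287) = (287|69). Reduce: 287 ≡ 11 (mod 69). Now have (11|69).
69 ≡ 1 (mod 4), so quadratic reciprocity gives (11|69) = (69|11). Reduce: 69 ≡ 3 (mod 11). Now have (3|11).
Both 3 ≡ 3 and 11 ≡ 3 (mod 4), so reciprocity gives (3|11) = -(11|3). Reduce: 11 ≡ 2 (mod 3). Now have -(2|3).
Factor out 2: 2 = 2. Since 3 ≡ 3 (mod 8), (2|3) = -1. Now have (1|3).
(1|3) = 1. Collecting the sign factors: 1.

1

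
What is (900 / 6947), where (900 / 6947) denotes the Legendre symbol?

(900 / 6947)
  = (225 / 6947)    [6947 ≡ 3 mod 8 ⇒ (2 / 6947)^2 = +1]
  = (6947 / 225)    [QR: 225 ≡ 1 mod 4, sign kept]
  = (197 / 225)    [6947 ≡ 197 mod 225]
  = (225 / 197)    [QR: 197 ≡ 1 mod 4, sign kept]
  = (28 / 197)    [225 ≡ 28 mod 197]
  = (7 / 197)    [197 ≡ 5 mod 8 ⇒ (2 / 197)^2 = +1]
  = (197 / 7)    [QR: 197 ≡ 1 mod 4, sign kept]
  = (1 / 7)    [197 ≡ 1 mod 7]
  = 1    [(1 / 7) = 1]

1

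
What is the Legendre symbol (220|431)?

1

(220|431)
  = (55|431)    [431 ≡ 7 mod 8 ⇒ (2|431)^2 = +1]
  = -(431|55)    [QR: both ≡ 3 mod 4, sign flips]
  = -(46|55)    [431 ≡ 46 mod 55]
  = -(23|55)    [55 ≡ 7 mod 8 ⇒ (2|55) = +1]
  = (55|23)    [QR: both ≡ 3 mod 4, sign flips]
  = (9|23)    [55 ≡ 9 mod 23]
  = (23|9)    [QR: 9 ≡ 1 mod 4, sign kept]
  = (5|9)    [23 ≡ 5 mod 9]
  = (9|5)    [QR: 5 ≡ 1 mod 4, sign kept]
  = (4|5)    [9 ≡ 4 mod 5]
  = (1|5)    [5 ≡ 5 mod 8 ⇒ (2|5)^2 = +1]
  = 1    [(1|5) = 1]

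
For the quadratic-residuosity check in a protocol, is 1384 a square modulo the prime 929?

yes

(1384/929)
  = (455/929)    [1384 ≡ 455 mod 929]
  = (929/455)    [QR: 929 ≡ 1 mod 4, sign kept]
  = (19/455)    [929 ≡ 19 mod 455]
  = -(455/19)    [QR: both ≡ 3 mod 4, sign flips]
  = -(18/19)    [455 ≡ 18 mod 19]
  = (9/19)    [19 ≡ 3 mod 8 ⇒ (2/19) = -1]
  = (19/9)    [QR: 9 ≡ 1 mod 4, sign kept]
  = (1/9)    [19 ≡ 1 mod 9]
  = 1    [(1/9) = 1]
(1384/929) = 1, and 929 is prime, so 1384 is a quadratic residue mod 929.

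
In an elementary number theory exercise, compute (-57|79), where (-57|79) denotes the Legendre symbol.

Reduce the numerator: -57 ≡ 22 (mod 79), so (-57|79) = (22|79).
Factor out 2: 22 = 2·11. Since 79 ≡ 7 (mod 8), (2|79) = +1. Now have (11|79).
Both 11 ≡ 3 and 79 ≡ 3 (mod 4), so reciprocity gives (11|79) = -(79|11). Reduce: 79 ≡ 2 (mod 11). Now have -(2|11).
Factor out 2: 2 = 2. Since 11 ≡ 3 (mod 8), (2|11) = -1. Now have (1|11).
(1|11) = 1. Collecting the sign factors: 1.

1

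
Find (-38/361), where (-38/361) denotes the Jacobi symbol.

0

Reduce the numerator: -38 ≡ 323 (mod 361), so (-38/361) = (323/361).
361 ≡ 1 (mod 4), so quadratic reciprocity gives (323/361) = (361/323). Reduce: 361 ≡ 38 (mod 323). Now have (38/323).
Factor out 2: 38 = 2·19. Since 323 ≡ 3 (mod 8), (2/323) = -1. Now have -(19/323).
Both 19 ≡ 3 and 323 ≡ 3 (mod 4), so reciprocity gives (19/323) = -(323/19). Reduce: 323 ≡ 0 (mod 19). Now have (0/19).
The numerator is now 0 with denominator 19 > 1: the symbol is 0.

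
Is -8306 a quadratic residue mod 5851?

no

Pull out -1: (-8306/5851) = (-1/5851)·(8306/5851). Since 5851 ≡ 3 (mod 4), (-1/5851) = -1. Now have -(8306/5851).
Reduce the numerator: 8306 ≡ 2455 (mod 5851), so (8306/5851) = (2455/5851).
Both 2455 ≡ 3 and 5851 ≡ 3 (mod 4), so reciprocity gives (2455/5851) = -(5851/2455). Reduce: 5851 ≡ 941 (mod 2455). Now have (941/2455).
941 ≡ 1 (mod 4), so quadratic reciprocity gives (941/2455) = (2455/941). Reduce: 2455 ≡ 573 (mod 941). Now have (573/941).
573 ≡ 1 (mod 4), so quadratic reciprocity gives (573/941) = (941/573). Reduce: 941 ≡ 368 (mod 573). Now have (368/573).
Factor out 2: 368 = 2^4·23. Since 573 ≡ 5 (mod 8), (2/573) = -1, and (2/573)^4 = +1. Now have (23/573).
573 ≡ 1 (mod 4), so quadratic reciprocity gives (23/573) = (573/23). Reduce: 573 ≡ 21 (mod 23). Now have (21/23).
21 ≡ 1 (mod 4), so quadratic reciprocity gives (21/23) = (23/21). Reduce: 23 ≡ 2 (mod 21). Now have (2/21).
Factor out 2: 2 = 2. Since 21 ≡ 5 (mod 8), (2/21) = -1. Now have -(1/21).
(1/21) = 1. Collecting the sign factors: -1.
The Legendre symbol is -1, so x^2 ≡ -8306 (mod 5851) has no solution.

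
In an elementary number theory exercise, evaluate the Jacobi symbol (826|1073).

(826|1073)
  = (413|1073)    [1073 ≡ 1 mod 8 ⇒ (2|1073) = +1]
  = (1073|413)    [QR: 413 ≡ 1 mod 4, sign kept]
  = (247|413)    [1073 ≡ 247 mod 413]
  = (413|247)    [QR: 413 ≡ 1 mod 4, sign kept]
  = (166|247)    [413 ≡ 166 mod 247]
  = (83|247)    [247 ≡ 7 mod 8 ⇒ (2|247) = +1]
  = -(247|83)    [QR: both ≡ 3 mod 4, sign flips]
  = -(81|83)    [247 ≡ 81 mod 83]
  = -(83|81)    [QR: 81 ≡ 1 mod 4, sign kept]
  = -(2|81)    [83 ≡ 2 mod 81]
  = -(1|81)    [81 ≡ 1 mod 8 ⇒ (2|81) = +1]
  = -1    [(1|81) = 1]

-1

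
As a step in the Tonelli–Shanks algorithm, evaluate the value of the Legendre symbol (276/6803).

(276/6803)
  = (69/6803)    [6803 ≡ 3 mod 8 ⇒ (2/6803)^2 = +1]
  = (6803/69)    [QR: 69 ≡ 1 mod 4, sign kept]
  = (41/69)    [6803 ≡ 41 mod 69]
  = (69/41)    [QR: 41 ≡ 1 mod 4, sign kept]
  = (28/41)    [69 ≡ 28 mod 41]
  = (7/41)    [41 ≡ 1 mod 8 ⇒ (2/41)^2 = +1]
  = (41/7)    [QR: 41 ≡ 1 mod 4, sign kept]
  = (6/7)    [41 ≡ 6 mod 7]
  = (3/7)    [7 ≡ 7 mod 8 ⇒ (2/7) = +1]
  = -(7/3)    [QR: both ≡ 3 mod 4, sign flips]
  = -(1/3)    [7 ≡ 1 mod 3]
  = -1    [(1/3) = 1]

-1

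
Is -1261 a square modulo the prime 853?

yes

(-1261/853)
  = (445/853)    [-1261 ≡ 445 mod 853]
  = (853/445)    [QR: 445 ≡ 1 mod 4, sign kept]
  = (408/445)    [853 ≡ 408 mod 445]
  = -(51/445)    [445 ≡ 5 mod 8 ⇒ (2/445)^3 = -1]
  = -(445/51)    [QR: 445 ≡ 1 mod 4, sign kept]
  = -(37/51)    [445 ≡ 37 mod 51]
  = -(51/37)    [QR: 37 ≡ 1 mod 4, sign kept]
  = -(14/37)    [51 ≡ 14 mod 37]
  = (7/37)    [37 ≡ 5 mod 8 ⇒ (2/37) = -1]
  = (37/7)    [QR: 37 ≡ 1 mod 4, sign kept]
  = (2/7)    [37 ≡ 2 mod 7]
  = (1/7)    [7 ≡ 7 mod 8 ⇒ (2/7) = +1]
  = 1    [(1/7) = 1]
The Legendre symbol is 1, so x^2 ≡ -1261 (mod 853) has solution.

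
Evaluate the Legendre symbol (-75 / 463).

Pull out -1: (-75 / 463) = (-1 / 463)·(75 / 463). Since 463 ≡ 3 (mod 4), (-1 / 463) = -1. Now have -(75 / 463).
Both 75 ≡ 3 and 463 ≡ 3 (mod 4), so reciprocity gives (75 / 463) = -(463 / 75). Reduce: 463 ≡ 13 (mod 75). Now have (13 / 75).
13 ≡ 1 (mod 4), so quadratic reciprocity gives (13 / 75) = (75 / 13). Reduce: 75 ≡ 10 (mod 13). Now have (10 / 13).
Factor out 2: 10 = 2·5. Since 13 ≡ 5 (mod 8), (2 / 13) = -1. Now have -(5 / 13).
5 ≡ 1 (mod 4), so quadratic reciprocity gives (5 / 13) = (13 / 5). Reduce: 13 ≡ 3 (mod 5). Now have -(3 / 5).
5 ≡ 1 (mod 4), so quadratic reciprocity gives (3 / 5) = (5 / 3). Reduce: 5 ≡ 2 (mod 3). Now have -(2 / 3).
Factor out 2: 2 = 2. Since 3 ≡ 3 (mod 8), (2 / 3) = -1. Now have (1 / 3).
(1 / 3) = 1. Collecting the sign factors: 1.

1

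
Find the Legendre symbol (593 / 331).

Reduce the numerator: 593 ≡ 262 (mod 331), so (593 / 331) = (262 / 331).
Factor out 2: 262 = 2·131. Since 331 ≡ 3 (mod 8), (2 / 331) = -1. Now have -(131 / 331).
Both 131 ≡ 3 and 331 ≡ 3 (mod 4), so reciprocity gives (131 / 331) = -(331 / 131). Reduce: 331 ≡ 69 (mod 131). Now have (69 / 131).
69 ≡ 1 (mod 4), so quadratic reciprocity gives (69 / 131) = (131 / 69). Reduce: 131 ≡ 62 (mod 69). Now have (62 / 69).
Factor out 2: 62 = 2·31. Since 69 ≡ 5 (mod 8), (2 / 69) = -1. Now have -(31 / 69).
69 ≡ 1 (mod 4), so quadratic reciprocity gives (31 / 69) = (69 / 31). Reduce: 69 ≡ 7 (mod 31). Now have -(7 / 31).
Both 7 ≡ 3 and 31 ≡ 3 (mod 4), so reciprocity gives (7 / 31) = -(31 / 7). Reduce: 31 ≡ 3 (mod 7). Now have (3 / 7).
Both 3 ≡ 3 and 7 ≡ 3 (mod 4), so reciprocity gives (3 / 7) = -(7 / 3). Reduce: 7 ≡ 1 (mod 3). Now have -(1 / 3).
(1 / 3) = 1. Collecting the sign factors: -1.

-1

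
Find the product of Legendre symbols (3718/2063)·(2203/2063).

By multiplicativity, (3718·2203/2063) = (3718/2063)·(2203/2063).
First factor (3718/2063):
(3718/2063)
  = (1655/2063)    [3718 ≡ 1655 mod 2063]
  = -(2063/1655)    [QR: both ≡ 3 mod 4, sign flips]
  = -(408/1655)    [2063 ≡ 408 mod 1655]
  = -(51/1655)    [1655 ≡ 7 mod 8 ⇒ (2/1655)^3 = +1]
  = (1655/51)    [QR: both ≡ 3 mod 4, sign flips]
  = (23/51)    [1655 ≡ 23 mod 51]
  = -(51/23)    [QR: both ≡ 3 mod 4, sign flips]
  = -(5/23)    [51 ≡ 5 mod 23]
  = -(23/5)    [QR: 5 ≡ 1 mod 4, sign kept]
  = -(3/5)    [23 ≡ 3 mod 5]
  = -(5/3)    [QR: 5 ≡ 1 mod 4, sign kept]
  = -(2/3)    [5 ≡ 2 mod 3]
  = (1/3)    [3 ≡ 3 mod 8 ⇒ (2/3) = -1]
  = 1    [(1/3) = 1]
Second factor (2203/2063):
(2203/2063)
  = (140/2063)    [2203 ≡ 140 mod 2063]
  = (35/2063)    [2063 ≡ 7 mod 8 ⇒ (2/2063)^2 = +1]
  = -(2063/35)    [QR: both ≡ 3 mod 4, sign flips]
  = -(33/35)    [2063 ≡ 33 mod 35]
  = -(35/33)    [QR: 33 ≡ 1 mod 4, sign kept]
  = -(2/33)    [35 ≡ 2 mod 33]
  = -(1/33)    [33 ≡ 1 mod 8 ⇒ (2/33) = +1]
  = -1    [(1/33) = 1]
Product: (1)·(-1) = -1.

-1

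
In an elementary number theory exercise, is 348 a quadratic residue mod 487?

(348/487)
  = (87/487)    [487 ≡ 7 mod 8 ⇒ (2/487)^2 = +1]
  = -(487/87)    [QR: both ≡ 3 mod 4, sign flips]
  = -(52/87)    [487 ≡ 52 mod 87]
  = -(13/87)    [87 ≡ 7 mod 8 ⇒ (2/87)^2 = +1]
  = -(87/13)    [QR: 13 ≡ 1 mod 4, sign kept]
  = -(9/13)    [87 ≡ 9 mod 13]
  = -(13/9)    [QR: 9 ≡ 1 mod 4, sign kept]
  = -(4/9)    [13 ≡ 4 mod 9]
  = -(1/9)    [9 ≡ 1 mod 8 ⇒ (2/9)^2 = +1]
  = -1    [(1/9) = 1]
(348/487) = -1, and 487 is prime, so 348 is not a quadratic residue mod 487.

no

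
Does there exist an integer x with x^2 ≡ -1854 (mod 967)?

Pull out -1: (-1854/967) = (-1/967)·(1854/967). Since 967 ≡ 3 (mod 4), (-1/967) = -1. Now have -(1854/967).
Reduce the numerator: 1854 ≡ 887 (mod 967), so (1854/967) = (887/967).
Both 887 ≡ 3 and 967 ≡ 3 (mod 4), so reciprocity gives (887/967) = -(967/887). Reduce: 967 ≡ 80 (mod 887). Now have (80/887).
Factor out 2: 80 = 2^4·5. Since 887 ≡ 7 (mod 8), (2/887) = +1, and (2/887)^4 = +1. Now have (5/887).
5 ≡ 1 (mod 4), so quadratic reciprocity gives (5/887) = (887/5). Reduce: 887 ≡ 2 (mod 5). Now have (2/5).
Factor out 2: 2 = 2. Since 5 ≡ 5 (mod 8), (2/5) = -1. Now have -(1/5).
(1/5) = 1. Collecting the sign factors: -1.
The Legendre symbol is -1, so x^2 ≡ -1854 (mod 967) has no solution.

no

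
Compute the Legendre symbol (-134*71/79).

By multiplicativity, (-134·71/79) = (-134/79)·(71/79).
First factor (-134/79):
(-134/79)
  = (24/79)    [-134 ≡ 24 mod 79]
  = (3/79)    [79 ≡ 7 mod 8 ⇒ (2/79)^3 = +1]
  = -(79/3)    [QR: both ≡ 3 mod 4, sign flips]
  = -(1/3)    [79 ≡ 1 mod 3]
  = -1    [(1/3) = 1]
Second factor (71/79):
(71/79)
  = -(79/71)    [QR: both ≡ 3 mod 4, sign flips]
  = -(8/71)    [79 ≡ 8 mod 71]
  = -(1/71)    [71 ≡ 7 mod 8 ⇒ (2/71)^3 = +1]
  = -1    [(1/71) = 1]
Product: (-1)·(-1) = 1.

1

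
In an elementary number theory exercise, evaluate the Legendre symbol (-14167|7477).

-1

(-14167|7477)
  = (14167|7477)    [7477 ≡ 1 mod 4 ⇒ (-1|7477) = +1]
  = (6690|7477)    [14167 ≡ 6690 mod 7477]
  = -(3345|7477)    [7477 ≡ 5 mod 8 ⇒ (2|7477) = -1]
  = -(7477|3345)    [QR: 3345 ≡ 1 mod 4, sign kept]
  = -(787|3345)    [7477 ≡ 787 mod 3345]
  = -(3345|787)    [QR: 3345 ≡ 1 mod 4, sign kept]
  = -(197|787)    [3345 ≡ 197 mod 787]
  = -(787|197)    [QR: 197 ≡ 1 mod 4, sign kept]
  = -(196|197)    [787 ≡ 196 mod 197]
  = -(49|197)    [197 ≡ 5 mod 8 ⇒ (2|197)^2 = +1]
  = -(197|49)    [QR: 49 ≡ 1 mod 4, sign kept]
  = -(1|49)    [197 ≡ 1 mod 49]
  = -1    [(1|49) = 1]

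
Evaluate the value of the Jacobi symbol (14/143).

1

Factor out 2: 14 = 2·7. Since 143 ≡ 7 (mod 8), (2/143) = +1. Now have (7/143).
Both 7 ≡ 3 and 143 ≡ 3 (mod 4), so reciprocity gives (7/143) = -(143/7). Reduce: 143 ≡ 3 (mod 7). Now have -(3/7).
Both 3 ≡ 3 and 7 ≡ 3 (mod 4), so reciprocity gives (3/7) = -(7/3). Reduce: 7 ≡ 1 (mod 3). Now have (1/3).
(1/3) = 1. Collecting the sign factors: 1.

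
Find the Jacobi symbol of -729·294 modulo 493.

By multiplicativity, (-729·294|493) = (-729|493)·(294|493).
First factor (-729|493):
Reduce the numerator: -729 ≡ 257 (mod 493), so (-729|493) = (257|493).
257 ≡ 1 (mod 4), so quadratic reciprocity gives (257|493) = (493|257). Reduce: 493 ≡ 236 (mod 257). Now have (236|257).
Factor out 2: 236 = 2^2·59. Since 257 ≡ 1 (mod 8), (2|257) = +1, and (2|257)^2 = +1. Now have (59|257).
257 ≡ 1 (mod 4), so quadratic reciprocity gives (59|257) = (257|59). Reduce: 257 ≡ 21 (mod 59). Now have (21|59).
21 ≡ 1 (mod 4), so quadratic reciprocity gives (21|59) = (59|21). Reduce: 59 ≡ 17 (mod 21). Now have (17|21).
17 ≡ 1 (mod 4), so quadratic reciprocity gives (17|21) = (21|17). Reduce: 21 ≡ 4 (mod 17). Now have (4|17).
Factor out 2: 4 = 2^2. Since 17 ≡ 1 (mod 8), (2|17) = +1, and (2|17)^2 = +1. Now have (1|17).
(1|17) = 1. Collecting the sign factors: 1.
Second factor (294|493):
Factor out 2: 294 = 2·147. Since 493 ≡ 5 (mod 8), (2|493) = -1. Now have -(147|493).
493 ≡ 1 (mod 4), so quadratic reciprocity gives (147|493) = (493|147). Reduce: 493 ≡ 52 (mod 147). Now have -(52|147).
Factor out 2: 52 = 2^2·13. Since 147 ≡ 3 (mod 8), (2|147) = -1, and (2|147)^2 = +1. Now have -(13|147).
13 ≡ 1 (mod 4), so quadratic reciprocity gives (13|147) = (147|13). Reduce: 147 ≡ 4 (mod 13). Now have -(4|13).
Factor out 2: 4 = 2^2. Since 13 ≡ 5 (mod 8), (2|13) = -1, and (2|13)^2 = +1. Now have -(1|13).
(1|13) = 1. Collecting the sign factors: -1.
Product: (1)·(-1) = -1.

-1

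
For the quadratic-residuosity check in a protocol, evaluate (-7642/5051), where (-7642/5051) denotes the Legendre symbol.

Reduce the numerator: -7642 ≡ 2460 (mod 5051), so (-7642/5051) = (2460/5051).
Factor out 2: 2460 = 2^2·615. Since 5051 ≡ 3 (mod 8), (2/5051) = -1, and (2/5051)^2 = +1. Now have (615/5051).
Both 615 ≡ 3 and 5051 ≡ 3 (mod 4), so reciprocity gives (615/5051) = -(5051/615). Reduce: 5051 ≡ 131 (mod 615). Now have -(131/615).
Both 131 ≡ 3 and 615 ≡ 3 (mod 4), so reciprocity gives (131/615) = -(615/131). Reduce: 615 ≡ 91 (mod 131). Now have (91/131).
Both 91 ≡ 3 and 131 ≡ 3 (mod 4), so reciprocity gives (91/131) = -(131/91). Reduce: 131 ≡ 40 (mod 91). Now have -(40/91).
Factor out 2: 40 = 2^3·5. Since 91 ≡ 3 (mod 8), (2/91) = -1, and (2/91)^3 = -1. Now have (5/91).
5 ≡ 1 (mod 4), so quadratic reciprocity gives (5/91) = (91/5). Reduce: 91 ≡ 1 (mod 5). Now have (1/5).
(1/5) = 1. Collecting the sign factors: 1.

1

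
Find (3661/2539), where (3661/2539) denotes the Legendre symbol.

Reduce the numerator: 3661 ≡ 1122 (mod 2539), so (3661/2539) = (1122/2539).
Factor out 2: 1122 = 2·561. Since 2539 ≡ 3 (mod 8), (2/2539) = -1. Now have -(561/2539).
561 ≡ 1 (mod 4), so quadratic reciprocity gives (561/2539) = (2539/561). Reduce: 2539 ≡ 295 (mod 561). Now have -(295/561).
561 ≡ 1 (mod 4), so quadratic reciprocity gives (295/561) = (561/295). Reduce: 561 ≡ 266 (mod 295). Now have -(266/295).
Factor out 2: 266 = 2·133. Since 295 ≡ 7 (mod 8), (2/295) = +1. Now have -(133/295).
133 ≡ 1 (mod 4), so quadratic reciprocity gives (133/295) = (295/133). Reduce: 295 ≡ 29 (mod 133). Now have -(29/133).
29 ≡ 1 (mod 4), so quadratic reciprocity gives (29/133) = (133/29). Reduce: 133 ≡ 17 (mod 29). Now have -(17/29).
17 ≡ 1 (mod 4), so quadratic reciprocity gives (17/29) = (29/17). Reduce: 29 ≡ 12 (mod 17). Now have -(12/17).
Factor out 2: 12 = 2^2·3. Since 17 ≡ 1 (mod 8), (2/17) = +1, and (2/17)^2 = +1. Now have -(3/17).
17 ≡ 1 (mod 4), so quadratic reciprocity gives (3/17) = (17/3). Reduce: 17 ≡ 2 (mod 3). Now have -(2/3).
Factor out 2: 2 = 2. Since 3 ≡ 3 (mod 8), (2/3) = -1. Now have (1/3).
(1/3) = 1. Collecting the sign factors: 1.

1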